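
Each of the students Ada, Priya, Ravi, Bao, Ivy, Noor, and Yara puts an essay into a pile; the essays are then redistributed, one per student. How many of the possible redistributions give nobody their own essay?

1854

Let Aᵢ be the assignments in which student i gets their own essay. We want the size of the complement of A₁∪…∪A_7.
By inclusion–exclusion this is Σ_{j=0}^{7} (−1)^j C(7,j)·(7−j)!.
Computing: 5040 − 5040 + 2520 − 840 + 210 − 42 + 7 − 1 = 1854.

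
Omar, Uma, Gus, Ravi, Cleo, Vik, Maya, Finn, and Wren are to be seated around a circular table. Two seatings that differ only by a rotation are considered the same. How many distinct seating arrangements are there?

40320

Fix one person's seat to break rotational symmetry; the remaining 8 people can be arranged in (8)! = 40320 ways.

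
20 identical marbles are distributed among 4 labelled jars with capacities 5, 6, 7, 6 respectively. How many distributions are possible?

By stars and bars, unrestricted non-negative solutions to x_1+…+x_4 = 20 number C(20+3,3) = 1771.
Subtract solutions that violate a single cap (substitute x_i' = x_i − (cap_i+1)): x_1 ≥ 6 gives C(17,3) = 680; x_2 ≥ 7 gives C(16,3) = 560; x_3 ≥ 8 gives C(15,3) = 455; x_4 ≥ 7 gives C(16,3) = 560. Together 2255.
Add back pairs where two caps are both exceeded: 120 + 84 + 120 + 56 + 84 + 56 = 520.
Subtract triples: 0 + 1 + 0 + 0 = 1.
By inclusion–exclusion the count is 1771 − 2255 + 520 − 1 = 35.

35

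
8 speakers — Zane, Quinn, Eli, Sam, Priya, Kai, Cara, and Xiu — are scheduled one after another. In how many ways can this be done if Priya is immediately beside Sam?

10080

Glue Priya and Sam into one block (2 internal orders), leaving 7 units to arrange in a row.
That gives 2 × 7! = 2 × 5040 = 10080.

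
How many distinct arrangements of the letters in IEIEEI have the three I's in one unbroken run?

4

Treat the 3 copies of I as a single block. The multiset to arrange is then {III, E, E, E}, 4 items in all.
That gives (4)!/(3!) = 4 arrangements.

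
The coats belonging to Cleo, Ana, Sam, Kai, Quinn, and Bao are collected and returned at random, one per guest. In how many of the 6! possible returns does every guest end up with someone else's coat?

265

Let Aᵢ be the assignments in which guest i gets their own coat. We want the size of the complement of A₁∪…∪A_6.
By inclusion–exclusion this is Σ_{j=0}^{6} (−1)^j C(6,j)·(6−j)!.
Computing: 720 − 720 + 360 − 120 + 30 − 6 + 1 = 265.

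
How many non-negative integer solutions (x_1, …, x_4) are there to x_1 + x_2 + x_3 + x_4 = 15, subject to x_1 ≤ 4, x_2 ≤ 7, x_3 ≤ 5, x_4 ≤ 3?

By stars and bars, unrestricted non-negative solutions to x_1+…+x_4 = 15 number C(15+3,3) = 816.
Subtract solutions that violate a single cap (substitute x_i' = x_i − (cap_i+1)): x_1 ≥ 5 gives C(13,3) = 286; x_2 ≥ 8 gives C(10,3) = 120; x_3 ≥ 6 gives C(12,3) = 220; x_4 ≥ 4 gives C(14,3) = 364. Together 990.
Add back pairs where two caps are both exceeded: 10 + 35 + 84 + 4 + 20 + 56 = 209.
Subtract triples: 0 + 0 + 1 + 0 = 1.
By inclusion–exclusion the count is 816 − 990 + 209 − 1 = 34.

34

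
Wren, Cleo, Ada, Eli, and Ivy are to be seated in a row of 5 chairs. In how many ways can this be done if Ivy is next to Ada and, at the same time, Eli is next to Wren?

24

Treat {Ivy,Ada} as one block (2 orders) and {Eli,Wren} as another (2 orders).
That leaves 3 units to arrange: 2 × 2 × 3! = 4 × 6 = 24.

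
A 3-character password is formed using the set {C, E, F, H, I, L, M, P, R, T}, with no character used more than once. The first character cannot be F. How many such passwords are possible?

The first character has 10−1 = 9 choices (anything except F).
The remaining 2 characters are filled from the other 9 symbols without repetition: 9 × 8 = 72.
Total: 9 × 72 = 648.

648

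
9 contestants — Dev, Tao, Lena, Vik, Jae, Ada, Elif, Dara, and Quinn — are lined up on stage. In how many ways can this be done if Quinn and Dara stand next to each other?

Place the 7 others and the Quinn-Dara pair as 8 objects in a line; the pair has 2 internal arrangements.
So the count is 2·(8)! = 80640.

80640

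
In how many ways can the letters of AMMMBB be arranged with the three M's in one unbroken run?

Treat the 3 copies of M as a single block. The multiset to arrange is then {MMM, A, B, B}, 4 items in all.
That gives (4)!/(2!) = 12 arrangements.

12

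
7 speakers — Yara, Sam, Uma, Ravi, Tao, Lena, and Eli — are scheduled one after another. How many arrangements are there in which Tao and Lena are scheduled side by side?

Place the 5 others and the Tao-Lena pair as 6 objects in a line; the pair has 2 internal arrangements.
So the count is 2·(6)! = 1440.

1440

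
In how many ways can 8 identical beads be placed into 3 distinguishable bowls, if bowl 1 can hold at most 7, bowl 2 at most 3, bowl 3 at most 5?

23

Ignoring the caps, the number of non-negative solutions to x_1+…+x_3 = 8 is C(10,2) = 45.
Subtract solutions that violate a single cap (substitute x_i' = x_i − (cap_i+1)): x_1 ≥ 8 gives C(2,2) = 1; x_2 ≥ 4 gives C(6,2) = 15; x_3 ≥ 6 gives C(4,2) = 6. Together 22.
No two caps can be exceeded simultaneously, so the pair terms are all 0.
By inclusion–exclusion the count is 45 − 22 + 0 = 23.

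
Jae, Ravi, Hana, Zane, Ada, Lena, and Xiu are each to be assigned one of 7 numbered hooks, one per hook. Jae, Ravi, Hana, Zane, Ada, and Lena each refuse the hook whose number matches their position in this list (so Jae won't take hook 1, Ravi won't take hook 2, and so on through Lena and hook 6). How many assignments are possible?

Let Aᵢ (for 1 ≤ i ≤ 6) be the placements that put person i in their forbidden hook. Any j of these fix j positions, leaving (7−j)! ways to fill the rest, and there are C(6,j) ways to pick which j.
By inclusion–exclusion, the number of valid placements is Σ_{j=0}^{6} (−1)^j C(6,j)·(7−j)!.
Computing: 5040 − 4320 + 1800 − 480 + 90 − 12 + 1 = 2119.

2119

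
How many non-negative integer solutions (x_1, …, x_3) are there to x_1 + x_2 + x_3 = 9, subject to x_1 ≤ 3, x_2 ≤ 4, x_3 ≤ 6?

Ignoring the caps, the number of non-negative solutions to x_1+…+x_3 = 9 is C(11,2) = 55.
Subtract solutions that violate a single cap (substitute x_i' = x_i − (cap_i+1)): x_1 ≥ 4 gives C(7,2) = 21; x_2 ≥ 5 gives C(6,2) = 15; x_3 ≥ 7 gives C(4,2) = 6. Together 42.
Add back pairs where two caps are both exceeded: 1 + 0 + 0 = 1.
By inclusion–exclusion the count is 55 − 42 + 1 = 14.

14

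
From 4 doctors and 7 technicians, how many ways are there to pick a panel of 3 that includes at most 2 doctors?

161

Split by how many doctors are chosen (0 through 2).
Sum: C(4,0)·C(7,3) + C(4,1)·C(7,2) + C(4,2)·C(7,1) = 35 + 84 + 42 = 161.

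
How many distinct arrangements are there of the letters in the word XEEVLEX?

XEEVLEX has 7 letters with E appearing 3 times and X appearing twice.
Dividing 7! = 5040 by 3!·2! = 12 for the repeated letters gives 420.

420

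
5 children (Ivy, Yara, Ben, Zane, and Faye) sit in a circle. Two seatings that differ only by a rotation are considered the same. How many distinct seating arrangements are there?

24

Around a circle, 5 distinct people have 5!/5 = (4)! = 24 rotationally distinct seatings.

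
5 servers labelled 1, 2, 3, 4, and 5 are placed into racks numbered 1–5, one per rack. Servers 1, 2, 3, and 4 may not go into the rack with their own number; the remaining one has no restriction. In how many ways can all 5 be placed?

53

Let Aᵢ (for 1 ≤ i ≤ 4) be the placements that put server i in its forbidden rack. Any j of these fix j positions, leaving (5−j)! ways to fill the rest, and there are C(4,j) ways to pick which j.
By inclusion–exclusion, the number of valid placements is Σ_{j=0}^{4} (−1)^j C(4,j)·(5−j)!.
Computing: 120 − 96 + 36 − 8 + 1 = 53.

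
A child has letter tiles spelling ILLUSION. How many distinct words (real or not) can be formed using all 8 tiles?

Letter multiplicities in ILLUSION: I×2, L×2, N×1, O×1, S×1, U×1.
The number of distinct arrangements is 8!/(2!·2!) = 40320/4 = 10080.

10080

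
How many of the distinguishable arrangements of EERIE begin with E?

12

Fix E in the first position and arrange the remaining 4 letters.
Those 4 letters have E appearing twice, giving (4)!/(2!) = 12.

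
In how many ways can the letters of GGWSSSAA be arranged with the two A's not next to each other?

1260

Total arrangements of GGWSSSAA: 8!/(3!·2!·2!) = 1680.
Arrangements with the A's together: treat AA as one letter, giving (7)!/(3!·2!) = 420.
Hence 1680 − 420 = 1260.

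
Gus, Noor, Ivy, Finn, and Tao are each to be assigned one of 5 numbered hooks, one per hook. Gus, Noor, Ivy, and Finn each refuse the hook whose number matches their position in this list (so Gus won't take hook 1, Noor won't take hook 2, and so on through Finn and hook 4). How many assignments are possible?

Let Aᵢ (for 1 ≤ i ≤ 4) be the placements that put person i in their forbidden hook. Any j of these fix j positions, leaving (5−j)! ways to fill the rest, and there are C(4,j) ways to pick which j.
By inclusion–exclusion, the number of valid placements is Σ_{j=0}^{4} (−1)^j C(4,j)·(5−j)!.
Computing: 120 − 96 + 36 − 8 + 1 = 53.

53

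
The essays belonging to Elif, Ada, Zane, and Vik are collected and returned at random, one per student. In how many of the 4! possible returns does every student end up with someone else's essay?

This is the derangement count D_4: permutations of 4 items with no fixed point.
By inclusion–exclusion this is Σ_{j=0}^{4} (−1)^j C(4,j)·(4−j)!.
Computing: 24 − 24 + 12 − 4 + 1 = 9.

9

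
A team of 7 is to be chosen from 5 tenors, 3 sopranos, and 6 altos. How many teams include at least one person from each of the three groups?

Unrestricted: C(14,7) = 3432 ways to pick any 7 of the 14.
Selections missing a whole group: no tenors → C(9,7) = 36; no sopranos → C(11,7) = 330; no altos → C(8,7) = 8.
Add back selections omitting two groups (i.e. drawn from a single group): C(5,7) + C(3,7) + C(6,7) = 0.
By inclusion–exclusion: 3432 − 374 + 0 = 3058.

3058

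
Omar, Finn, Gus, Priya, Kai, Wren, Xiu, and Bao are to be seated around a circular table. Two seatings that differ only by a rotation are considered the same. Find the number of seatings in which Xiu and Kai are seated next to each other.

Treat {Xiu, Kai} as one unit (2 internal orders) and seat the resulting 7 units around the table: (6)! circular arrangements.
So 2 × (6)! = 2 × 720 = 1440.

1440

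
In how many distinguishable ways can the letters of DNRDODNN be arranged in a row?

DNRDODNN has 8 letters with D appearing 3 times and N appearing 3 times.
Dividing 8! = 40320 by 3!·3! = 36 for the repeated letters gives 1120.

1120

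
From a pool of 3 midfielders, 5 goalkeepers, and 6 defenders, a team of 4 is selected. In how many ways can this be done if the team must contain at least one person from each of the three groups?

495

Total 4-person selections from all 14: C(14,4) = 1001.
Selections missing a whole group: no midfielders → C(11,4) = 330; no goalkeepers → C(9,4) = 126; no defenders → C(8,4) = 70.
Add back selections omitting two groups (i.e. drawn from a single group): C(3,4) + C(5,4) + C(6,4) = 20.
By inclusion–exclusion: 1001 − 526 + 20 = 495.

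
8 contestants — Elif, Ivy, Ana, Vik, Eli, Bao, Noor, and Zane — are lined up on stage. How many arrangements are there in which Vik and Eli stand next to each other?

Place the 6 others and the Vik-Eli pair as 7 objects in a line; the pair has 2 internal arrangements.
So the count is 2·(7)! = 10080.

10080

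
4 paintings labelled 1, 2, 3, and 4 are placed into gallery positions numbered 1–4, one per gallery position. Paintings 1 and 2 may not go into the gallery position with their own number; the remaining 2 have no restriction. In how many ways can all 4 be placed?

Let Aᵢ (for i ∈ {1, 2}) be the placements that put painting i in its forbidden gallery position. Any j of these fix j positions, leaving (4−j)! ways to fill the rest, and there are C(2,j) ways to pick which j.
By inclusion–exclusion, the number of valid placements is Σ_{j=0}^{2} (−1)^j C(2,j)·(4−j)!.
Computing: 24 − 12 + 2 = 14.

14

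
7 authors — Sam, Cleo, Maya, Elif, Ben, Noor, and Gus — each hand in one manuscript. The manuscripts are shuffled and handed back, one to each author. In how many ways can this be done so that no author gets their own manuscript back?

1854

Count assignments avoiding every fixed point. For any j of the 7 authors fixed to their own manuscript, the other 7−j can be arranged in (7−j)! ways.
By inclusion–exclusion this is Σ_{j=0}^{7} (−1)^j C(7,j)·(7−j)!.
Computing: 5040 − 5040 + 2520 − 840 + 210 − 42 + 7 − 1 = 1854.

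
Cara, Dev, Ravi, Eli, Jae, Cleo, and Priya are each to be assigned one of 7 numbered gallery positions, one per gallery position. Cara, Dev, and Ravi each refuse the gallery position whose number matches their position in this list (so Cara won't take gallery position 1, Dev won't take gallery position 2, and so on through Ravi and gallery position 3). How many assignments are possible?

Let Aᵢ (for i ∈ {1, 2, 3}) be the placements that put person i in their forbidden gallery position. Any j of these fix j positions, leaving (7−j)! ways to fill the rest, and there are C(3,j) ways to pick which j.
By inclusion–exclusion, the number of valid placements is Σ_{j=0}^{3} (−1)^j C(3,j)·(7−j)!.
Computing: 5040 − 2160 + 360 − 24 = 3216.

3216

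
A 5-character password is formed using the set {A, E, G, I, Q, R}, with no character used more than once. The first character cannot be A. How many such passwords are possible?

600

The first character has 6−1 = 5 choices (anything except A).
The remaining 4 characters are filled from the other 5 symbols without repetition: 5 × 4 × 3 × 2 = 120.
Total: 5 × 120 = 600.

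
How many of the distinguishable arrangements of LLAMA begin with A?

12

Fix A in the first position and arrange the remaining 4 letters.
Those 4 letters have L appearing twice, giving (4)!/(2!) = 12.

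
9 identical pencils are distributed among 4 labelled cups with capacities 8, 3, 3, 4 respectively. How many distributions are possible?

78

By stars and bars, unrestricted non-negative solutions to x_1+…+x_4 = 9 number C(9+3,3) = 220.
Subtract solutions that violate a single cap (substitute x_i' = x_i − (cap_i+1)): x_1 ≥ 9 gives C(3,3) = 1; x_2 ≥ 4 gives C(8,3) = 56; x_3 ≥ 4 gives C(8,3) = 56; x_4 ≥ 5 gives C(7,3) = 35. Together 148.
Add back pairs where two caps are both exceeded: 0 + 0 + 0 + 4 + 1 + 1 = 6.
By inclusion–exclusion the count is 220 − 148 + 6 = 78.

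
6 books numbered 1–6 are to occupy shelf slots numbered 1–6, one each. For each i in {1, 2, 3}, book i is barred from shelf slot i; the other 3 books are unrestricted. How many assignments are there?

426

Let Aᵢ (for i ∈ {1, 2, 3}) be the placements that put book i in its forbidden shelf slot. Any j of these fix j positions, leaving (6−j)! ways to fill the rest, and there are C(3,j) ways to pick which j.
By inclusion–exclusion, the number of valid placements is Σ_{j=0}^{3} (−1)^j C(3,j)·(6−j)!.
Computing: 720 − 360 + 72 − 6 = 426.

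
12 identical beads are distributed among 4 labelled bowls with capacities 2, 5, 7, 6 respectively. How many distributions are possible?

Without the upper bounds there are C(15,3) = 455 ways to split 12 among 4 bowls.
Subtract solutions that violate a single cap (substitute x_i' = x_i − (cap_i+1)): x_1 ≥ 3 gives C(12,3) = 220; x_2 ≥ 6 gives C(9,3) = 84; x_3 ≥ 8 gives C(7,3) = 35; x_4 ≥ 7 gives C(8,3) = 56. Together 395.
Add back pairs where two caps are both exceeded: 20 + 4 + 10 + 0 + 0 + 0 = 34.
By inclusion–exclusion the count is 455 − 395 + 34 = 94.

94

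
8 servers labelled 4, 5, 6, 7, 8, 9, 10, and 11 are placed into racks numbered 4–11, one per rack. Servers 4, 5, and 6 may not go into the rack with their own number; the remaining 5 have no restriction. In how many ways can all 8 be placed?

Let Aᵢ (for i ∈ {4, 5, 6}) be the placements that put server i in its forbidden rack. Any j of these fix j positions, leaving (8−j)! ways to fill the rest, and there are C(3,j) ways to pick which j.
By inclusion–exclusion, the number of valid placements is Σ_{j=0}^{3} (−1)^j C(3,j)·(8−j)!.
Computing: 40320 − 15120 + 2160 − 120 = 27240.

27240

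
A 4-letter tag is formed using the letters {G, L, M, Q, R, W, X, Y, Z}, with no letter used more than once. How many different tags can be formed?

3024

Choose and order 4 of the 9 symbols: the first letter has 9 options, the next 8, then 7, 6.
9 × 8 × 7 × 6 = 3024.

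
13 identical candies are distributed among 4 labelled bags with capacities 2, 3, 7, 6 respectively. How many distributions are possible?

42

Ignoring the caps, the number of non-negative solutions to x_1+…+x_4 = 13 is C(16,3) = 560.
Subtract solutions that violate a single cap (substitute x_i' = x_i − (cap_i+1)): x_1 ≥ 3 gives C(13,3) = 286; x_2 ≥ 4 gives C(12,3) = 220; x_3 ≥ 8 gives C(8,3) = 56; x_4 ≥ 7 gives C(9,3) = 84. Together 646.
Add back pairs where two caps are both exceeded: 84 + 10 + 20 + 4 + 10 + 0 = 128.
By inclusion–exclusion the count is 560 − 646 + 128 = 42.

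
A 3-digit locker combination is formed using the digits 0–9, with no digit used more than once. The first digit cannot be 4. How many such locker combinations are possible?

648

The first digit has 10−1 = 9 choices (anything except 4).
The remaining 2 digits are filled from the other 9 symbols without repetition: 9 × 8 = 72.
Total: 9 × 72 = 648.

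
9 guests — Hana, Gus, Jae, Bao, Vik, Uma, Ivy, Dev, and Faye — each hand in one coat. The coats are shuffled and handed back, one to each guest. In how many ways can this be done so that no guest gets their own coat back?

This is the derangement count D_9: permutations of 9 items with no fixed point.
By inclusion–exclusion this is Σ_{j=0}^{9} (−1)^j C(9,j)·(9−j)!.
Computing: 362880 − 362880 + 181440 − 60480 + 15120 − 3024 + 504 − 72 + 9 − 1 = 133496.

133496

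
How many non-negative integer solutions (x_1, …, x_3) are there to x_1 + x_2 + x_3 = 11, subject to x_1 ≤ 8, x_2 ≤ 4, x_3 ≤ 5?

Ignoring the caps, the number of non-negative solutions to x_1+…+x_3 = 11 is C(13,2) = 78.
Subtract solutions that violate a single cap (substitute x_i' = x_i − (cap_i+1)): x_1 ≥ 9 gives C(4,2) = 6; x_2 ≥ 5 gives C(8,2) = 28; x_3 ≥ 6 gives C(7,2) = 21. Together 55.
Add back pairs where two caps are both exceeded: 0 + 0 + 1 = 1.
By inclusion–exclusion the count is 78 − 55 + 1 = 24.

24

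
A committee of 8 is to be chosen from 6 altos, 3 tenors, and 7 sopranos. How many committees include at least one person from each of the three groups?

11529

Total 8-person selections from all 16: C(16,8) = 12870.
Selections missing a whole group: no altos → C(10,8) = 45; no tenors → C(13,8) = 1287; no sopranos → C(9,8) = 9.
Add back selections omitting two groups (i.e. drawn from a single group): C(6,8) + C(3,8) + C(7,8) = 0.
By inclusion–exclusion: 12870 − 1341 + 0 = 11529.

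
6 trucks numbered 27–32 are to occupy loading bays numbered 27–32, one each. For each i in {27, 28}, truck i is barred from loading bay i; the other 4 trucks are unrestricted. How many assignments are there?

Let Aᵢ (for i ∈ {27, 28}) be the placements that put truck i in its forbidden loading bay. Any j of these fix j positions, leaving (6−j)! ways to fill the rest, and there are C(2,j) ways to pick which j.
By inclusion–exclusion, the number of valid placements is Σ_{j=0}^{2} (−1)^j C(2,j)·(6−j)!.
Computing: 720 − 240 + 24 = 504.

504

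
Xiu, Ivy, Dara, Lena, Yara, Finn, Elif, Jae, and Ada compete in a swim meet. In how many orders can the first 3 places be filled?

504

This is an ordered selection of 3 from 9: P(9,3).
That gives 9 × 8 × 7 = 504.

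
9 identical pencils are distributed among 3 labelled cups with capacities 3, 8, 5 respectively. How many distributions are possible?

23

Ignoring the caps, the number of non-negative solutions to x_1+…+x_3 = 9 is C(11,2) = 55.
Subtract solutions that violate a single cap (substitute x_i' = x_i − (cap_i+1)): x_1 ≥ 4 gives C(7,2) = 21; x_2 ≥ 9 gives C(2,2) = 1; x_3 ≥ 6 gives C(5,2) = 10. Together 32.
No two caps can be exceeded simultaneously, so the pair terms are all 0.
By inclusion–exclusion the count is 55 − 32 + 0 = 23.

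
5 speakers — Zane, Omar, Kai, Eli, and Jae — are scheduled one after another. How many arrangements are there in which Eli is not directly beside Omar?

Of the 5! = 120 arrangements, those with Eli and Omar adjacent number 2 × 4! = 48 (treat the pair as a block with 2 internal orders).
So 120 − 48 = 72 arrangements keep them apart.

72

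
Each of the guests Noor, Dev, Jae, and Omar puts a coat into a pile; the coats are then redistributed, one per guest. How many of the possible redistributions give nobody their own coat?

This is the derangement count D_4: permutations of 4 items with no fixed point.
By inclusion–exclusion this is Σ_{j=0}^{4} (−1)^j C(4,j)·(4−j)!.
Computing: 24 − 24 + 12 − 4 + 1 = 9.

9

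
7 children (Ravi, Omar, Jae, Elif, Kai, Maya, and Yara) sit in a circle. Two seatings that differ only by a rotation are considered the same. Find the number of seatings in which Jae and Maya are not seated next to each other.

480

Without the restriction there are (6)! = 720 seatings.
Those with Jae next to Maya: fuse the pair into one unit and seat 6 units around a circle — 2·(5)! = 240.
Subtracting, 720 − 240 = 480.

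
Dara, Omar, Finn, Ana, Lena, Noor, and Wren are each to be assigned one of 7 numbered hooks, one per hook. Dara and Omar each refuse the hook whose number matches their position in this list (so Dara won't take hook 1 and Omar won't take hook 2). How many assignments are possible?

3720

Let Aᵢ (for i ∈ {1, 2}) be the placements that put person i in their forbidden hook. Any j of these fix j positions, leaving (7−j)! ways to fill the rest, and there are C(2,j) ways to pick which j.
By inclusion–exclusion, the number of valid placements is Σ_{j=0}^{2} (−1)^j C(2,j)·(7−j)!.
Computing: 5040 − 1440 + 120 = 3720.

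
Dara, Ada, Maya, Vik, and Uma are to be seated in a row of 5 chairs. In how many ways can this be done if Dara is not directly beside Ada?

72

Of the 5! = 120 arrangements, those with Dara and Ada adjacent number 2 × 4! = 48 (treat the pair as a block with 2 internal orders).
Complementary counting: 120 − 48 = 72.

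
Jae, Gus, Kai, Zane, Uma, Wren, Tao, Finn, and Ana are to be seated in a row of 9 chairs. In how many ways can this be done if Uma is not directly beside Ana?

There are 9! = 362880 arrangements in all. If Uma and Ana are adjacent, merging them into one block gives 2·(8)! = 80640 arrangements.
Complementary counting: 362880 − 80640 = 282240.

282240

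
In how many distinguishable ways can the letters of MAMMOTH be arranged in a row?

MAMMOTH has 7 letters with M appearing 3 times.
The number of distinct arrangements is 7!/(3!) = 5040/6 = 840.

840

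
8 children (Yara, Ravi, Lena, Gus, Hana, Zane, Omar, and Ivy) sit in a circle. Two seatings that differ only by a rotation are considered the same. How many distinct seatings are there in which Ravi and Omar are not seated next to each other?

All circular seatings of 8 people number (7)! = 5040.
Those with Ravi next to Omar: fuse the pair into one unit and seat 7 units around a circle — 2·(6)! = 1440.
Subtracting, 5040 − 1440 = 3600.

3600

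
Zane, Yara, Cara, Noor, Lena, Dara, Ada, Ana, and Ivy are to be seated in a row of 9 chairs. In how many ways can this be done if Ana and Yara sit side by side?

Place the 7 others and the Ana-Yara pair as 8 objects in a line; the pair has 2 internal arrangements.
That gives 2 × 8! = 2 × 40320 = 80640.

80640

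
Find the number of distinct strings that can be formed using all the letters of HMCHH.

20

Letter multiplicities in HMCHH: C×1, H×3, M×1.
So there are 5! / (3!) = 20 distinguishable arrangements.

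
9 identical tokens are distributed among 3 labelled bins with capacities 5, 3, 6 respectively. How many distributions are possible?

Ignoring the caps, the number of non-negative solutions to x_1+…+x_3 = 9 is C(11,2) = 55.
Subtract solutions that violate a single cap (substitute x_i' = x_i − (cap_i+1)): x_1 ≥ 6 gives C(5,2) = 10; x_2 ≥ 4 gives C(7,2) = 21; x_3 ≥ 7 gives C(4,2) = 6. Together 37.
No two caps can be exceeded simultaneously, so the pair terms are all 0.
By inclusion–exclusion the count is 55 − 37 + 0 = 18.

18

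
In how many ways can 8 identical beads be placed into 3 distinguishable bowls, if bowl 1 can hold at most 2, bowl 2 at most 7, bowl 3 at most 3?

11

Ignoring the caps, the number of non-negative solutions to x_1+…+x_3 = 8 is C(10,2) = 45.
Subtract solutions that violate a single cap (substitute x_i' = x_i − (cap_i+1)): x_1 ≥ 3 gives C(7,2) = 21; x_2 ≥ 8 gives C(2,2) = 1; x_3 ≥ 4 gives C(6,2) = 15. Together 37.
Add back pairs where two caps are both exceeded: 0 + 3 + 0 = 3.
By inclusion–exclusion the count is 45 − 37 + 3 = 11.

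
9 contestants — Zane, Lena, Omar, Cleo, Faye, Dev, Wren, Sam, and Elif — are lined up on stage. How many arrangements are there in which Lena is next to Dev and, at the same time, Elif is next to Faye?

Treat {Lena,Dev} as one block (2 orders) and {Elif,Faye} as another (2 orders).
That leaves 7 units to arrange: 2 × 2 × 7! = 4 × 5040 = 20160.

20160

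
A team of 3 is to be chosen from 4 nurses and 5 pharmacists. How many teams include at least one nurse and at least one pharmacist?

Total 3-person selections from all 9: C(9,3) = 84.
Subtract selections that omit an entire group: no nurses → C(5,3) = 10; no pharmacists → C(4,3) = 4.
Both groups omitted at once is impossible, so 84 − 14 = 70.

70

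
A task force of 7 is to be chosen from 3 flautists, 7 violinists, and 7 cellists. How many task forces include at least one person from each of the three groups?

Total 7-person selections from all 17: C(17,7) = 19448.
Subtract selections that omit an entire group: no flautists → C(14,7) = 3432; no violinists → C(10,7) = 120; no cellists → C(10,7) = 120.
Add back selections omitting two groups (i.e. drawn from a single group): C(3,7) + C(7,7) + C(7,7) = 2.
By inclusion–exclusion: 19448 − 3672 + 2 = 15778.

15778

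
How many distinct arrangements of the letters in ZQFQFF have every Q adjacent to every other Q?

Treat the 2 copies of Q as a single block. The multiset to arrange is then {QQ, F, F, F, Z}, 5 items in all.
That gives (5)!/(3!) = 20 arrangements.

20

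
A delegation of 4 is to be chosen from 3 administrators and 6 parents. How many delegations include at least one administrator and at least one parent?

111

Unrestricted: C(9,4) = 126 ways to pick any 4 of the 9.
Selections missing a whole group: no administrators → C(6,4) = 15; no parents → C(3,4) = 0.
Both groups omitted at once is impossible, so 126 − 15 = 111.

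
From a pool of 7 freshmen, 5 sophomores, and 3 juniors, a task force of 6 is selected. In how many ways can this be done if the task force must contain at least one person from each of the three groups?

3850

Total 6-person selections from all 15: C(15,6) = 5005.
Subtract selections that omit an entire group: no freshmen → C(8,6) = 28; no sophomores → C(10,6) = 210; no juniors → C(12,6) = 924.
Add back selections omitting two groups (i.e. drawn from a single group): C(7,6) + C(5,6) + C(3,6) = 7.
By inclusion–exclusion: 5005 − 1162 + 7 = 3850.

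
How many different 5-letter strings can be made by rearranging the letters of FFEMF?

20

The 5 letters of FFEMF have repeats: F appearing 3 times.
Dividing 5! = 120 by 3! = 6 for the repeated letters gives 20.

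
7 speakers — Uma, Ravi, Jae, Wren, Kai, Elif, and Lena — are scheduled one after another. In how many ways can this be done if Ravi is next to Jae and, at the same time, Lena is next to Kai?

480

Treat {Ravi,Jae} as one block (2 orders) and {Lena,Kai} as another (2 orders).
That leaves 5 units to arrange: 2 × 2 × 5! = 4 × 120 = 480.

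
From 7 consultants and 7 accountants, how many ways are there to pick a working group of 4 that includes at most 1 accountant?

Split by how many accountants are chosen (0 through 1).
Sum: C(7,0)·C(7,4) + C(7,1)·C(7,3) = 35 + 245 = 280.

280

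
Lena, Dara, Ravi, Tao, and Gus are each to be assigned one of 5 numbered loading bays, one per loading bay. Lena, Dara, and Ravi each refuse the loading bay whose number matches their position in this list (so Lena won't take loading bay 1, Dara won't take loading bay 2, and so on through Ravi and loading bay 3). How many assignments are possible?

Let Aᵢ (for i ∈ {1, 2, 3}) be the placements that put person i in their forbidden loading bay. Any j of these fix j positions, leaving (5−j)! ways to fill the rest, and there are C(3,j) ways to pick which j.
By inclusion–exclusion, the number of valid placements is Σ_{j=0}^{3} (−1)^j C(3,j)·(5−j)!.
Computing: 120 − 72 + 18 − 2 = 64.

64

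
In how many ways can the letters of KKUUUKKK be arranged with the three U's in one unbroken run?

Treat the 3 copies of U as a single block. The multiset to arrange is then {UUU, K, K, K, K, K}, 6 items in all.
That gives (6)!/(5!) = 6 arrangements.

6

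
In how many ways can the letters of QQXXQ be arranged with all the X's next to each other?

4

Treat the 2 copies of X as a single block. The multiset to arrange is then {XX, Q, Q, Q}, 4 items in all.
That gives (4)!/(3!) = 4 arrangements.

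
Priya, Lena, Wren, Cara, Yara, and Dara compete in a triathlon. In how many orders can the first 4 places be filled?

360

This is an ordered selection of 4 from 6: P(6,4).
That gives 6 × 5 × 4 × 3 = 360.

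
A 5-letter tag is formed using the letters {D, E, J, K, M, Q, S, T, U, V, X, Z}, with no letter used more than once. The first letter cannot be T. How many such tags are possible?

87120

The first letter has 12−1 = 11 choices (anything except T).
The remaining 4 letters are filled from the other 11 symbols without repetition: 11 × 10 × 9 × 8 = 7920.
Total: 11 × 7920 = 87120.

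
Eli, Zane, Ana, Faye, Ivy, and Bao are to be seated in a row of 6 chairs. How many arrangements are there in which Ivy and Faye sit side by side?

Treat {Ivy, Faye} as a single unit. There are 5 units to order, and the pair itself can be ordered 2 ways.
That gives 2 × 5! = 2 × 120 = 240.

240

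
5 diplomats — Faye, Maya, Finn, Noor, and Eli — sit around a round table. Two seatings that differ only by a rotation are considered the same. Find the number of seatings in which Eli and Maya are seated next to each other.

12

Glue Eli and Maya into a block (2 internal orders). Seating 4 units around a circle gives (3)! arrangements.
So 2 × (3)! = 2 × 6 = 12.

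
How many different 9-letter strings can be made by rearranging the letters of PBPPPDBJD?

3780

The 9 letters of PBPPPDBJD have repeats: B appearing twice, D appearing twice, and P appearing 4 times.
The number of distinct arrangements is 9!/(4!·2!·2!) = 362880/96 = 3780.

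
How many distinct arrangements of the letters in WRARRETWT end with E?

With the last slot taken by E, it remains to arrange the other 8 letters (WRARRTWT).
Those 8 letters have R appearing 3 times, T appearing twice, and W appearing twice, giving (8)!/(3!·2!·2!) = 1680.

1680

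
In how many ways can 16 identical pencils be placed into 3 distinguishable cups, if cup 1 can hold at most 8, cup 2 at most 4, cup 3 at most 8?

15

Ignoring the caps, the number of non-negative solutions to x_1+…+x_3 = 16 is C(18,2) = 153.
Subtract solutions that violate a single cap (substitute x_i' = x_i − (cap_i+1)): x_1 ≥ 9 gives C(9,2) = 36; x_2 ≥ 5 gives C(13,2) = 78; x_3 ≥ 9 gives C(9,2) = 36. Together 150.
Add back pairs where two caps are both exceeded: 6 + 0 + 6 = 12.
By inclusion–exclusion the count is 153 − 150 + 12 = 15.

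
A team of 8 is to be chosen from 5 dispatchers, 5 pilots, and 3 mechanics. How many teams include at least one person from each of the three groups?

1240

Unrestricted: C(13,8) = 1287 ways to pick any 8 of the 13.
Selections missing a whole group: no dispatchers → C(8,8) = 1; no pilots → C(8,8) = 1; no mechanics → C(10,8) = 45.
Add back selections omitting two groups (i.e. drawn from a single group): C(5,8) + C(5,8) + C(3,8) = 0.
By inclusion–exclusion: 1287 − 47 + 0 = 1240.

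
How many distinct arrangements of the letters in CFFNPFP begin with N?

Fix N in the first position and arrange the remaining 6 letters.
Those 6 letters have F appearing 3 times and P appearing twice, giving (6)!/(3!·2!) = 60.

60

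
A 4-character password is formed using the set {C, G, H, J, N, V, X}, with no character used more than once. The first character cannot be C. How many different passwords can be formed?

The first character has 7−1 = 6 choices (anything except C).
The remaining 3 characters are filled from the other 6 symbols without repetition: 6 × 5 × 4 = 120.
Total: 6 × 120 = 720.

720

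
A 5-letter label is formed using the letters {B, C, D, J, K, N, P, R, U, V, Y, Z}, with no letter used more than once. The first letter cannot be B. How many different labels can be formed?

87120

The first letter has 12−1 = 11 choices (anything except B).
The remaining 4 letters are filled from the other 11 symbols without repetition: 11 × 10 × 9 × 8 = 7920.
Total: 11 × 7920 = 87120.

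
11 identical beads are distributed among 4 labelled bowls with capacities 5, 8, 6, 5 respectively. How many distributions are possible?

By stars and bars, unrestricted non-negative solutions to x_1+…+x_4 = 11 number C(11+3,3) = 364.
Subtract solutions that violate a single cap (substitute x_i' = x_i − (cap_i+1)): x_1 ≥ 6 gives C(8,3) = 56; x_2 ≥ 9 gives C(5,3) = 10; x_3 ≥ 7 gives C(7,3) = 35; x_4 ≥ 6 gives C(8,3) = 56. Together 157.
No two caps can be exceeded simultaneously, so the pair terms are all 0.
By inclusion–exclusion the count is 364 − 157 + 0 = 207.

207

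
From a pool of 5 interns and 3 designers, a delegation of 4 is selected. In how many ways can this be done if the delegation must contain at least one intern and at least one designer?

Unrestricted: C(8,4) = 70 ways to pick any 4 of the 8.
Subtract selections that omit an entire group: no interns → C(3,4) = 0; no designers → C(5,4) = 5.
Both groups omitted at once is impossible, so 70 − 5 = 65.

65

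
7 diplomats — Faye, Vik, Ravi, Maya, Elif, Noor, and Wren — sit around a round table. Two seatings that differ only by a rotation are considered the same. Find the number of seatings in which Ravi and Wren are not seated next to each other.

480

All circular seatings of 7 people number (6)! = 720.
Those with Ravi next to Wren: fuse the pair into one unit and seat 6 units around a circle — 2·(5)! = 240.
Subtracting, 720 − 240 = 480.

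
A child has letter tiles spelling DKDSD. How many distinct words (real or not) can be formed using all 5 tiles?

20

Letter multiplicities in DKDSD: D×3, K×1, S×1.
So there are 5! / (3!) = 20 distinguishable arrangements.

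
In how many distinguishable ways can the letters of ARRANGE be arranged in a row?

1260

The 7 letters of ARRANGE have repeats: A appearing twice and R appearing twice.
Dividing 7! = 5040 by 2!·2! = 4 for the repeated letters gives 1260.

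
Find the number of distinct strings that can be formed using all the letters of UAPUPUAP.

560

Letter multiplicities in UAPUPUAP: A×2, P×3, U×3.
So there are 8! / (3!·3!·2!) = 560 distinguishable arrangements.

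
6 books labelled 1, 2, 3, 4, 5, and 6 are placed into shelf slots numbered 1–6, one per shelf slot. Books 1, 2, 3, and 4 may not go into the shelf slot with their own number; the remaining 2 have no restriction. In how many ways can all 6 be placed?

Let Aᵢ (for 1 ≤ i ≤ 4) be the placements that put book i in its forbidden shelf slot. Any j of these fix j positions, leaving (6−j)! ways to fill the rest, and there are C(4,j) ways to pick which j.
By inclusion–exclusion, the number of valid placements is Σ_{j=0}^{4} (−1)^j C(4,j)·(6−j)!.
Computing: 720 − 480 + 144 − 24 + 2 = 362.

362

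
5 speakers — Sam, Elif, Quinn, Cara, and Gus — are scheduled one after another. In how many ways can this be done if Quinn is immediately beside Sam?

Glue Quinn and Sam into one block (2 internal orders), leaving 4 units to arrange in a row.
So the count is 2·(4)! = 48.

48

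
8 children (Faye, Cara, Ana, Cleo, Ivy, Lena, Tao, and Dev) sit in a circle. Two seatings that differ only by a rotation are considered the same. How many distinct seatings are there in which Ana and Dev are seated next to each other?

1440

Glue Ana and Dev into a block (2 internal orders). Seating 7 units around a circle gives (6)! arrangements.
So 2 × (6)! = 2 × 720 = 1440.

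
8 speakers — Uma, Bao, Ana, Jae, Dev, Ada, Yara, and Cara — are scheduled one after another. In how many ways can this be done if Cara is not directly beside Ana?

Of the 8! = 40320 arrangements, those with Cara and Ana adjacent number 2 × 7! = 10080 (treat the pair as a block with 2 internal orders).
Complementary counting: 40320 − 10080 = 30240.

30240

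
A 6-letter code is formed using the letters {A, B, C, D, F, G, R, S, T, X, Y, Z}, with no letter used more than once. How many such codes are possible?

This is a permutation of 6 out of 12: P(12,6) = 12!/6!.
That product is 12 × 11 × 10 × 9 × 8 × 7 = 665280.

665280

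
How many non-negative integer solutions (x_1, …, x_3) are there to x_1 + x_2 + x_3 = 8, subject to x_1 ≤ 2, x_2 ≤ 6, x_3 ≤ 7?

Ignoring the caps, the number of non-negative solutions to x_1+…+x_3 = 8 is C(10,2) = 45.
Subtract solutions that violate a single cap (substitute x_i' = x_i − (cap_i+1)): x_1 ≥ 3 gives C(7,2) = 21; x_2 ≥ 7 gives C(3,2) = 3; x_3 ≥ 8 gives C(2,2) = 1. Together 25.
No two caps can be exceeded simultaneously, so the pair terms are all 0.
By inclusion–exclusion the count is 45 − 25 + 0 = 20.

20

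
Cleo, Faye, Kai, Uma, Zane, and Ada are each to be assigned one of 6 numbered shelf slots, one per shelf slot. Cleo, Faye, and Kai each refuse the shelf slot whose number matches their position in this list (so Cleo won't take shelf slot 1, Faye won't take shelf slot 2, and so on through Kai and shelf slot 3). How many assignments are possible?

Let Aᵢ (for i ∈ {1, 2, 3}) be the placements that put person i in their forbidden shelf slot. Any j of these fix j positions, leaving (6−j)! ways to fill the rest, and there are C(3,j) ways to pick which j.
By inclusion–exclusion, the number of valid placements is Σ_{j=0}^{3} (−1)^j C(3,j)·(6−j)!.
Computing: 720 − 360 + 72 − 6 = 426.

426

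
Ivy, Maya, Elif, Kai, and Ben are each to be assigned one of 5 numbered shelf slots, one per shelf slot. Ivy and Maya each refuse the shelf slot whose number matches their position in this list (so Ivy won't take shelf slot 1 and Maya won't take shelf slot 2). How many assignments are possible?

78

Let Aᵢ (for i ∈ {1, 2}) be the placements that put person i in their forbidden shelf slot. Any j of these fix j positions, leaving (5−j)! ways to fill the rest, and there are C(2,j) ways to pick which j.
By inclusion–exclusion, the number of valid placements is Σ_{j=0}^{2} (−1)^j C(2,j)·(5−j)!.
Computing: 120 − 48 + 6 = 78.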